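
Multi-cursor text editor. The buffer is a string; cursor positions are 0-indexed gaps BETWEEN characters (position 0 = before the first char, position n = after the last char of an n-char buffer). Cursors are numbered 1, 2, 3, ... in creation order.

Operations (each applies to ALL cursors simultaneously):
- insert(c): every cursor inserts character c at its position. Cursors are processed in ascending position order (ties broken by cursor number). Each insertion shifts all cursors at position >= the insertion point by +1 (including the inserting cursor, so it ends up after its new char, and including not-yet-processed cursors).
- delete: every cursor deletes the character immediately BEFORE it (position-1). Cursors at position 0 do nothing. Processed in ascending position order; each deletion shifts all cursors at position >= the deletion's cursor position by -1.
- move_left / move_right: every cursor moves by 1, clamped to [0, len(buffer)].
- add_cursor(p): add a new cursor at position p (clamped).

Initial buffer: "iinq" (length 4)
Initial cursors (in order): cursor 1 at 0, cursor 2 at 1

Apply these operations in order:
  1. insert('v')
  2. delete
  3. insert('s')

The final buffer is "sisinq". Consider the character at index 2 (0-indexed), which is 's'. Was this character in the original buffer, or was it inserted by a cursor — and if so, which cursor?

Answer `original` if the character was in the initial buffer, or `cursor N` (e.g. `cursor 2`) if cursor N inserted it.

After op 1 (insert('v')): buffer="vivinq" (len 6), cursors c1@1 c2@3, authorship 1.2...
After op 2 (delete): buffer="iinq" (len 4), cursors c1@0 c2@1, authorship ....
After op 3 (insert('s')): buffer="sisinq" (len 6), cursors c1@1 c2@3, authorship 1.2...
Authorship (.=original, N=cursor N): 1 . 2 . . .
Index 2: author = 2

Answer: cursor 2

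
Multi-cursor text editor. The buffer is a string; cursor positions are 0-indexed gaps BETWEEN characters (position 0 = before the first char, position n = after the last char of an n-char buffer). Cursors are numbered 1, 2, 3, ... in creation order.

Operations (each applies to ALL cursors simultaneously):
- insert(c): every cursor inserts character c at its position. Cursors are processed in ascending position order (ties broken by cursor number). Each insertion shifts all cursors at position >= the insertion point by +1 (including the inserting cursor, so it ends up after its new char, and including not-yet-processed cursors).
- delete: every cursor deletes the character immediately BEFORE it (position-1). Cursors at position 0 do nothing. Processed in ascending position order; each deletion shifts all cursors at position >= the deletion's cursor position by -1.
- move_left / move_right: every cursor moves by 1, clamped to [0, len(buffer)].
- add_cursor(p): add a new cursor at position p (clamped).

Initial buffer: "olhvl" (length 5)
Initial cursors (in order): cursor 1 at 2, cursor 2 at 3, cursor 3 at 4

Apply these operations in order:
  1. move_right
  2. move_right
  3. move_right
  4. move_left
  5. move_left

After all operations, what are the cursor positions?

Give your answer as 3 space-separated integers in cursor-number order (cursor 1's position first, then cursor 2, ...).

Answer: 3 3 3

Derivation:
After op 1 (move_right): buffer="olhvl" (len 5), cursors c1@3 c2@4 c3@5, authorship .....
After op 2 (move_right): buffer="olhvl" (len 5), cursors c1@4 c2@5 c3@5, authorship .....
After op 3 (move_right): buffer="olhvl" (len 5), cursors c1@5 c2@5 c3@5, authorship .....
After op 4 (move_left): buffer="olhvl" (len 5), cursors c1@4 c2@4 c3@4, authorship .....
After op 5 (move_left): buffer="olhvl" (len 5), cursors c1@3 c2@3 c3@3, authorship .....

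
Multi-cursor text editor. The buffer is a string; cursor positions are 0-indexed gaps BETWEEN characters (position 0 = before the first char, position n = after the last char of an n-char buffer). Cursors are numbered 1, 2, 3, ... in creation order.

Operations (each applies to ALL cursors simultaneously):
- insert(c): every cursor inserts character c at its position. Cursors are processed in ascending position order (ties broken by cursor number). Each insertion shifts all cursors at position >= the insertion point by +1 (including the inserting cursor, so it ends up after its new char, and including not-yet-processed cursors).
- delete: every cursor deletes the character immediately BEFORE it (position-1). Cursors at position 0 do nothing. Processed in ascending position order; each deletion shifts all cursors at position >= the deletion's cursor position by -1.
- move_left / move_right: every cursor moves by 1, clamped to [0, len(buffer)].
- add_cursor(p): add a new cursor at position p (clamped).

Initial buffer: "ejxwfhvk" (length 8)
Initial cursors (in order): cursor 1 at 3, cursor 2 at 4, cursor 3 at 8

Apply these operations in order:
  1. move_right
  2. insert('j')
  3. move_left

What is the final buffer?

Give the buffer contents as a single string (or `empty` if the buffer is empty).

After op 1 (move_right): buffer="ejxwfhvk" (len 8), cursors c1@4 c2@5 c3@8, authorship ........
After op 2 (insert('j')): buffer="ejxwjfjhvkj" (len 11), cursors c1@5 c2@7 c3@11, authorship ....1.2...3
After op 3 (move_left): buffer="ejxwjfjhvkj" (len 11), cursors c1@4 c2@6 c3@10, authorship ....1.2...3

Answer: ejxwjfjhvkj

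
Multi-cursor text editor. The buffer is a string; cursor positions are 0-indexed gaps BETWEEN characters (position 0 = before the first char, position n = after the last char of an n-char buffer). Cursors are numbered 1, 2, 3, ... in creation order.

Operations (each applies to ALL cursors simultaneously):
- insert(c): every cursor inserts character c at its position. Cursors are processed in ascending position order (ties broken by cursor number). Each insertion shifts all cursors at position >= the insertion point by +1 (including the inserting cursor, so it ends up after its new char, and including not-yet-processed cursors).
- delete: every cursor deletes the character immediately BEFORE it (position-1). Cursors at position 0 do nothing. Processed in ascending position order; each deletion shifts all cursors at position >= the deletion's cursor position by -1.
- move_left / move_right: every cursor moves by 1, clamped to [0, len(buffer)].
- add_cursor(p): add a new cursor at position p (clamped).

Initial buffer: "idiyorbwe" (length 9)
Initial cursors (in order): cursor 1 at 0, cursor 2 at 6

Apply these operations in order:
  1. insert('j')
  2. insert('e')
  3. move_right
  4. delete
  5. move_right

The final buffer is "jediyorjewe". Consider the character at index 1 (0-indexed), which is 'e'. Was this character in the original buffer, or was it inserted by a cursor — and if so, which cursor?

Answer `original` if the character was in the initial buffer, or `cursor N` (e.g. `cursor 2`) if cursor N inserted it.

Answer: cursor 1

Derivation:
After op 1 (insert('j')): buffer="jidiyorjbwe" (len 11), cursors c1@1 c2@8, authorship 1......2...
After op 2 (insert('e')): buffer="jeidiyorjebwe" (len 13), cursors c1@2 c2@10, authorship 11......22...
After op 3 (move_right): buffer="jeidiyorjebwe" (len 13), cursors c1@3 c2@11, authorship 11......22...
After op 4 (delete): buffer="jediyorjewe" (len 11), cursors c1@2 c2@9, authorship 11.....22..
After op 5 (move_right): buffer="jediyorjewe" (len 11), cursors c1@3 c2@10, authorship 11.....22..
Authorship (.=original, N=cursor N): 1 1 . . . . . 2 2 . .
Index 1: author = 1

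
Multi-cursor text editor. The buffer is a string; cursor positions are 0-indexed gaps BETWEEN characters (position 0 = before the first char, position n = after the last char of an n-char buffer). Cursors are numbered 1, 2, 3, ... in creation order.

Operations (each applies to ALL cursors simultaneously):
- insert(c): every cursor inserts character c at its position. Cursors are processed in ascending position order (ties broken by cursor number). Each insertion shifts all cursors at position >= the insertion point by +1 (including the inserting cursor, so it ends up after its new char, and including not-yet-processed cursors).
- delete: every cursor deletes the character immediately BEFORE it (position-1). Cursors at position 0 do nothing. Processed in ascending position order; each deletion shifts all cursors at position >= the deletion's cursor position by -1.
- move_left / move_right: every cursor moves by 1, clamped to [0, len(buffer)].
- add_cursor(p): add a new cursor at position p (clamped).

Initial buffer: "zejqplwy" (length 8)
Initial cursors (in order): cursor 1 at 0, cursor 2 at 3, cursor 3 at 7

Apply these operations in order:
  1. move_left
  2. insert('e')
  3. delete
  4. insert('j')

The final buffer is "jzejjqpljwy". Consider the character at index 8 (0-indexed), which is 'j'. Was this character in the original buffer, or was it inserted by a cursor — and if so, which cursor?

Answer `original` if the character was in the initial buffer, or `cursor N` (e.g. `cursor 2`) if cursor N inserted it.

After op 1 (move_left): buffer="zejqplwy" (len 8), cursors c1@0 c2@2 c3@6, authorship ........
After op 2 (insert('e')): buffer="ezeejqplewy" (len 11), cursors c1@1 c2@4 c3@9, authorship 1..2....3..
After op 3 (delete): buffer="zejqplwy" (len 8), cursors c1@0 c2@2 c3@6, authorship ........
After op 4 (insert('j')): buffer="jzejjqpljwy" (len 11), cursors c1@1 c2@4 c3@9, authorship 1..2....3..
Authorship (.=original, N=cursor N): 1 . . 2 . . . . 3 . .
Index 8: author = 3

Answer: cursor 3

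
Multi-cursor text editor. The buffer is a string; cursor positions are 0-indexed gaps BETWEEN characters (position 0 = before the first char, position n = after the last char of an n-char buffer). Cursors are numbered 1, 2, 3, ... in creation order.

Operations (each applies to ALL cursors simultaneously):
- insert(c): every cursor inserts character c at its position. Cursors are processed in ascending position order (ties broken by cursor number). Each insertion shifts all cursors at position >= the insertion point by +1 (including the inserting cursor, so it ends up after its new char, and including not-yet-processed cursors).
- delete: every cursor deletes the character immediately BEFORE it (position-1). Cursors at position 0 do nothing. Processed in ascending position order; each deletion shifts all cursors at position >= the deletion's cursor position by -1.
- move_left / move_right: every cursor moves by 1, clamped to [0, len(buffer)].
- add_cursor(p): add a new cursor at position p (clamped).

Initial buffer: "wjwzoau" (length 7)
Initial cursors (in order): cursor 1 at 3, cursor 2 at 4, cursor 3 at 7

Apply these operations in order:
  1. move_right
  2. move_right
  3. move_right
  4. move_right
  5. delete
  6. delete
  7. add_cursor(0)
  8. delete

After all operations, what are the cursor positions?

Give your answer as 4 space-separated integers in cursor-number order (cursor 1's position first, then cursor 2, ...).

Answer: 0 0 0 0

Derivation:
After op 1 (move_right): buffer="wjwzoau" (len 7), cursors c1@4 c2@5 c3@7, authorship .......
After op 2 (move_right): buffer="wjwzoau" (len 7), cursors c1@5 c2@6 c3@7, authorship .......
After op 3 (move_right): buffer="wjwzoau" (len 7), cursors c1@6 c2@7 c3@7, authorship .......
After op 4 (move_right): buffer="wjwzoau" (len 7), cursors c1@7 c2@7 c3@7, authorship .......
After op 5 (delete): buffer="wjwz" (len 4), cursors c1@4 c2@4 c3@4, authorship ....
After op 6 (delete): buffer="w" (len 1), cursors c1@1 c2@1 c3@1, authorship .
After op 7 (add_cursor(0)): buffer="w" (len 1), cursors c4@0 c1@1 c2@1 c3@1, authorship .
After op 8 (delete): buffer="" (len 0), cursors c1@0 c2@0 c3@0 c4@0, authorship 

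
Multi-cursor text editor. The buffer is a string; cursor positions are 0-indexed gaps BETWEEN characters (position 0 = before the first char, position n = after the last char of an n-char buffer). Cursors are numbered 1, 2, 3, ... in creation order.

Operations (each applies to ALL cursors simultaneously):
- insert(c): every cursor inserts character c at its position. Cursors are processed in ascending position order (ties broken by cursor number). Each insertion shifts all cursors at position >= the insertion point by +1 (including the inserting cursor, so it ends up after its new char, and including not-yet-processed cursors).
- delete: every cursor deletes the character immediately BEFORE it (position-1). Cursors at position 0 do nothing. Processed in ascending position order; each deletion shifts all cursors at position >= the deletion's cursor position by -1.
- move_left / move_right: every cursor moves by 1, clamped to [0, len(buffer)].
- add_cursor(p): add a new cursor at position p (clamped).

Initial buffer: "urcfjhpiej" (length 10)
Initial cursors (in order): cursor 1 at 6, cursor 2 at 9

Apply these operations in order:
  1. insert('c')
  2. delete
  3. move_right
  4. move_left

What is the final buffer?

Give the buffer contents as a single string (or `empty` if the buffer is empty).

Answer: urcfjhpiej

Derivation:
After op 1 (insert('c')): buffer="urcfjhcpiecj" (len 12), cursors c1@7 c2@11, authorship ......1...2.
After op 2 (delete): buffer="urcfjhpiej" (len 10), cursors c1@6 c2@9, authorship ..........
After op 3 (move_right): buffer="urcfjhpiej" (len 10), cursors c1@7 c2@10, authorship ..........
After op 4 (move_left): buffer="urcfjhpiej" (len 10), cursors c1@6 c2@9, authorship ..........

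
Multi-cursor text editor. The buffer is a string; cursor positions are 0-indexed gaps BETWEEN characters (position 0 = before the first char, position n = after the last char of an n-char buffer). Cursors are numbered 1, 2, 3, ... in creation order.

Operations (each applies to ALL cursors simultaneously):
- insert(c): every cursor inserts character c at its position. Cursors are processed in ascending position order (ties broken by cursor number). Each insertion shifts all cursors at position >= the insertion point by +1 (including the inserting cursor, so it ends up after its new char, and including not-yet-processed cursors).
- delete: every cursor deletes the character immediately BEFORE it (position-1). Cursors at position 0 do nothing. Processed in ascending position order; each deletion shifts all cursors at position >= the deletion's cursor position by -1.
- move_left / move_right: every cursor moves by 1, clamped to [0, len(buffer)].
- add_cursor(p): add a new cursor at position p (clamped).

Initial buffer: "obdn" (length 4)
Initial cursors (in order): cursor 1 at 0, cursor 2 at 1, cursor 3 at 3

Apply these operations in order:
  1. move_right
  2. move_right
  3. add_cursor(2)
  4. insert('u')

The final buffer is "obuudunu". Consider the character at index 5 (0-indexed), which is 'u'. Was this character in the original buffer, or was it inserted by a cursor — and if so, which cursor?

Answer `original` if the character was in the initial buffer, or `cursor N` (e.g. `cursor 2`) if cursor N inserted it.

After op 1 (move_right): buffer="obdn" (len 4), cursors c1@1 c2@2 c3@4, authorship ....
After op 2 (move_right): buffer="obdn" (len 4), cursors c1@2 c2@3 c3@4, authorship ....
After op 3 (add_cursor(2)): buffer="obdn" (len 4), cursors c1@2 c4@2 c2@3 c3@4, authorship ....
After op 4 (insert('u')): buffer="obuudunu" (len 8), cursors c1@4 c4@4 c2@6 c3@8, authorship ..14.2.3
Authorship (.=original, N=cursor N): . . 1 4 . 2 . 3
Index 5: author = 2

Answer: cursor 2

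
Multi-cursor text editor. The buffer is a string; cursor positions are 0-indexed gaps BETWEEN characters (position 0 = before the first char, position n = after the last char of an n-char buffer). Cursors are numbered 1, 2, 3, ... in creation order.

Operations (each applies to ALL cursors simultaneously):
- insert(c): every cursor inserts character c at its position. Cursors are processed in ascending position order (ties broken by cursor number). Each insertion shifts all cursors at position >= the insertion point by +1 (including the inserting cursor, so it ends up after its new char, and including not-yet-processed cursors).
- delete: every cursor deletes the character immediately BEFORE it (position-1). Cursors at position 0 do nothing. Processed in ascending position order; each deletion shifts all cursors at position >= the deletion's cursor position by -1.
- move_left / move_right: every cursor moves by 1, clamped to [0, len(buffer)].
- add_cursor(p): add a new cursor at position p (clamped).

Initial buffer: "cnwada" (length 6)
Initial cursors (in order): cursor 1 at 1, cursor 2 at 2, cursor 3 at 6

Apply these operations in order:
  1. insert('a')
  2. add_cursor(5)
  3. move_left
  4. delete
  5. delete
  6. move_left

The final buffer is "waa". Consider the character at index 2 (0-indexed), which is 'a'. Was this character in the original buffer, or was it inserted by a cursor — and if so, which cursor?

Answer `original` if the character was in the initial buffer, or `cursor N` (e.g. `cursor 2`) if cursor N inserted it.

Answer: cursor 3

Derivation:
After op 1 (insert('a')): buffer="canawadaa" (len 9), cursors c1@2 c2@4 c3@9, authorship .1.2....3
After op 2 (add_cursor(5)): buffer="canawadaa" (len 9), cursors c1@2 c2@4 c4@5 c3@9, authorship .1.2....3
After op 3 (move_left): buffer="canawadaa" (len 9), cursors c1@1 c2@3 c4@4 c3@8, authorship .1.2....3
After op 4 (delete): buffer="awada" (len 5), cursors c1@0 c2@1 c4@1 c3@4, authorship 1...3
After op 5 (delete): buffer="waa" (len 3), cursors c1@0 c2@0 c4@0 c3@2, authorship ..3
After op 6 (move_left): buffer="waa" (len 3), cursors c1@0 c2@0 c4@0 c3@1, authorship ..3
Authorship (.=original, N=cursor N): . . 3
Index 2: author = 3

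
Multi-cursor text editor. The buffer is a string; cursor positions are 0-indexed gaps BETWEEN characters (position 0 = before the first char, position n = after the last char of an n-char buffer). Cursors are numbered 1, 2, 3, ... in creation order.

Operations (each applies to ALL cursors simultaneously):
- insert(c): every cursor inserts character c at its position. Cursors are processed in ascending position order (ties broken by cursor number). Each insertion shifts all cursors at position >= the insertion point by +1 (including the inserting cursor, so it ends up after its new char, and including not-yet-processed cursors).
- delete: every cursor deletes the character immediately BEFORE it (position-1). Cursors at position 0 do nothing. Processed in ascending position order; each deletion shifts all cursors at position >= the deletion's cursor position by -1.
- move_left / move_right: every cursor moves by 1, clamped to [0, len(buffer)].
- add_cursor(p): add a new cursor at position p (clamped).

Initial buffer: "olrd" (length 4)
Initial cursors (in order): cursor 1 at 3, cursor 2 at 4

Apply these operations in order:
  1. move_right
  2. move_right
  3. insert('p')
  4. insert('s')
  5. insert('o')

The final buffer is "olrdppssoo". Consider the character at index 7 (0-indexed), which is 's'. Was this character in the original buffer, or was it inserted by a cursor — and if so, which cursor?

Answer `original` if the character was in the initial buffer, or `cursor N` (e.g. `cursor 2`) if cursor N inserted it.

After op 1 (move_right): buffer="olrd" (len 4), cursors c1@4 c2@4, authorship ....
After op 2 (move_right): buffer="olrd" (len 4), cursors c1@4 c2@4, authorship ....
After op 3 (insert('p')): buffer="olrdpp" (len 6), cursors c1@6 c2@6, authorship ....12
After op 4 (insert('s')): buffer="olrdppss" (len 8), cursors c1@8 c2@8, authorship ....1212
After op 5 (insert('o')): buffer="olrdppssoo" (len 10), cursors c1@10 c2@10, authorship ....121212
Authorship (.=original, N=cursor N): . . . . 1 2 1 2 1 2
Index 7: author = 2

Answer: cursor 2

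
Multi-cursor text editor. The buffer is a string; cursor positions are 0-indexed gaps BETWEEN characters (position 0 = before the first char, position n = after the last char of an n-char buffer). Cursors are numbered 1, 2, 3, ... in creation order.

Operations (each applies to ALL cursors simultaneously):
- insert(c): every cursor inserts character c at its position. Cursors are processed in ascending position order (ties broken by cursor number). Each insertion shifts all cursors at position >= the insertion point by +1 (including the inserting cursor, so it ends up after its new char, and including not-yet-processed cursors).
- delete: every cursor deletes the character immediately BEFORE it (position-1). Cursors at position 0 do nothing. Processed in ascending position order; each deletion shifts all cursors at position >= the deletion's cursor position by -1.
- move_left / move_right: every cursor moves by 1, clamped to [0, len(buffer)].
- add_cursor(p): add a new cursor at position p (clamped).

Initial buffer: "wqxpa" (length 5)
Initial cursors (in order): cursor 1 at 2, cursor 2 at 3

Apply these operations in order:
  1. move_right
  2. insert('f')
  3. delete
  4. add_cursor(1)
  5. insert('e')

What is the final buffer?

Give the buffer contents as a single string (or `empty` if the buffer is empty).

After op 1 (move_right): buffer="wqxpa" (len 5), cursors c1@3 c2@4, authorship .....
After op 2 (insert('f')): buffer="wqxfpfa" (len 7), cursors c1@4 c2@6, authorship ...1.2.
After op 3 (delete): buffer="wqxpa" (len 5), cursors c1@3 c2@4, authorship .....
After op 4 (add_cursor(1)): buffer="wqxpa" (len 5), cursors c3@1 c1@3 c2@4, authorship .....
After op 5 (insert('e')): buffer="weqxepea" (len 8), cursors c3@2 c1@5 c2@7, authorship .3..1.2.

Answer: weqxepea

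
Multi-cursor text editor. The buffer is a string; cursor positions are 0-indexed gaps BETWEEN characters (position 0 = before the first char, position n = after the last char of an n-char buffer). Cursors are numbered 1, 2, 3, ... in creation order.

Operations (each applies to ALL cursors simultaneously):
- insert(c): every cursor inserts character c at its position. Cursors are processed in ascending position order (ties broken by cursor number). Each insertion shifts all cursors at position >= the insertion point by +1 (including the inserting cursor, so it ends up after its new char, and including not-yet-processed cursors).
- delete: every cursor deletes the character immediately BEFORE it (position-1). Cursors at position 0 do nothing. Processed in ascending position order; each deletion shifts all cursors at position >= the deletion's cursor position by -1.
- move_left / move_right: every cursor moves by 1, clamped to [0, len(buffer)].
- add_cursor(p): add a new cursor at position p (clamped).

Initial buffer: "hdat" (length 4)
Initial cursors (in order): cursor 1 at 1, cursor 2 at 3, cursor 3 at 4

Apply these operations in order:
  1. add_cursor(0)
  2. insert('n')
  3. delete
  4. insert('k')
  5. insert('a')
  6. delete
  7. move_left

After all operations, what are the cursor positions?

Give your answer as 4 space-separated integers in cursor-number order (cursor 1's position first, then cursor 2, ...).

After op 1 (add_cursor(0)): buffer="hdat" (len 4), cursors c4@0 c1@1 c2@3 c3@4, authorship ....
After op 2 (insert('n')): buffer="nhndantn" (len 8), cursors c4@1 c1@3 c2@6 c3@8, authorship 4.1..2.3
After op 3 (delete): buffer="hdat" (len 4), cursors c4@0 c1@1 c2@3 c3@4, authorship ....
After op 4 (insert('k')): buffer="khkdaktk" (len 8), cursors c4@1 c1@3 c2@6 c3@8, authorship 4.1..2.3
After op 5 (insert('a')): buffer="kahkadakatka" (len 12), cursors c4@2 c1@5 c2@9 c3@12, authorship 44.11..22.33
After op 6 (delete): buffer="khkdaktk" (len 8), cursors c4@1 c1@3 c2@6 c3@8, authorship 4.1..2.3
After op 7 (move_left): buffer="khkdaktk" (len 8), cursors c4@0 c1@2 c2@5 c3@7, authorship 4.1..2.3

Answer: 2 5 7 0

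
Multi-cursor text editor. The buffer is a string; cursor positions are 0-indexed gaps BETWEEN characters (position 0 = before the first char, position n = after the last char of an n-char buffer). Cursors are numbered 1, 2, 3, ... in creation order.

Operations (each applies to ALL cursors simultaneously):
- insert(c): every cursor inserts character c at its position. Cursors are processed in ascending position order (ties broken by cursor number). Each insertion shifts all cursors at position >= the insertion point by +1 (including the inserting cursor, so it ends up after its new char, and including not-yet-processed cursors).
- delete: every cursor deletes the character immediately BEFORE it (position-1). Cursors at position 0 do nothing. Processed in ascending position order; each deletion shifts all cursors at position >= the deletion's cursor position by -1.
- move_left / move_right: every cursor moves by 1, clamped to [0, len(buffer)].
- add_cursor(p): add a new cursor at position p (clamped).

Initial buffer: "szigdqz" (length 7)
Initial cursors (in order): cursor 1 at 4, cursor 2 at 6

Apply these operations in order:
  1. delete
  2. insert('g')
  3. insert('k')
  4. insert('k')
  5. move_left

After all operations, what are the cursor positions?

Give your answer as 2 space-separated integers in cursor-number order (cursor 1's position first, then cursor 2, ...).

After op 1 (delete): buffer="szidz" (len 5), cursors c1@3 c2@4, authorship .....
After op 2 (insert('g')): buffer="szigdgz" (len 7), cursors c1@4 c2@6, authorship ...1.2.
After op 3 (insert('k')): buffer="szigkdgkz" (len 9), cursors c1@5 c2@8, authorship ...11.22.
After op 4 (insert('k')): buffer="szigkkdgkkz" (len 11), cursors c1@6 c2@10, authorship ...111.222.
After op 5 (move_left): buffer="szigkkdgkkz" (len 11), cursors c1@5 c2@9, authorship ...111.222.

Answer: 5 9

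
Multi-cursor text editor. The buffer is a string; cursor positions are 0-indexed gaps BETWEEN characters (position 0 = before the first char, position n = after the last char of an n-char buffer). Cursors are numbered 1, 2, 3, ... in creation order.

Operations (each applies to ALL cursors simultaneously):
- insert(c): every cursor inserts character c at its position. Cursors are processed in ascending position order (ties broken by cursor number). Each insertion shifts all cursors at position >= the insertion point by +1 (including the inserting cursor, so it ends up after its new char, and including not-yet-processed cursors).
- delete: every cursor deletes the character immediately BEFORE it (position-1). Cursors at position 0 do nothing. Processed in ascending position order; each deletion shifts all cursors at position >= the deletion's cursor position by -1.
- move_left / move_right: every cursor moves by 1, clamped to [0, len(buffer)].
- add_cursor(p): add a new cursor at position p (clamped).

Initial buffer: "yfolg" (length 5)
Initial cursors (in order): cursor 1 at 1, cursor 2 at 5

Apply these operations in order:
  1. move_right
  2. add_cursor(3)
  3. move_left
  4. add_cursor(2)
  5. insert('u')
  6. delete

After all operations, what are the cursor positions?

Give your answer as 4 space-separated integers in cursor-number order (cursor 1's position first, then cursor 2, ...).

Answer: 1 4 2 2

Derivation:
After op 1 (move_right): buffer="yfolg" (len 5), cursors c1@2 c2@5, authorship .....
After op 2 (add_cursor(3)): buffer="yfolg" (len 5), cursors c1@2 c3@3 c2@5, authorship .....
After op 3 (move_left): buffer="yfolg" (len 5), cursors c1@1 c3@2 c2@4, authorship .....
After op 4 (add_cursor(2)): buffer="yfolg" (len 5), cursors c1@1 c3@2 c4@2 c2@4, authorship .....
After op 5 (insert('u')): buffer="yufuuolug" (len 9), cursors c1@2 c3@5 c4@5 c2@8, authorship .1.34..2.
After op 6 (delete): buffer="yfolg" (len 5), cursors c1@1 c3@2 c4@2 c2@4, authorship .....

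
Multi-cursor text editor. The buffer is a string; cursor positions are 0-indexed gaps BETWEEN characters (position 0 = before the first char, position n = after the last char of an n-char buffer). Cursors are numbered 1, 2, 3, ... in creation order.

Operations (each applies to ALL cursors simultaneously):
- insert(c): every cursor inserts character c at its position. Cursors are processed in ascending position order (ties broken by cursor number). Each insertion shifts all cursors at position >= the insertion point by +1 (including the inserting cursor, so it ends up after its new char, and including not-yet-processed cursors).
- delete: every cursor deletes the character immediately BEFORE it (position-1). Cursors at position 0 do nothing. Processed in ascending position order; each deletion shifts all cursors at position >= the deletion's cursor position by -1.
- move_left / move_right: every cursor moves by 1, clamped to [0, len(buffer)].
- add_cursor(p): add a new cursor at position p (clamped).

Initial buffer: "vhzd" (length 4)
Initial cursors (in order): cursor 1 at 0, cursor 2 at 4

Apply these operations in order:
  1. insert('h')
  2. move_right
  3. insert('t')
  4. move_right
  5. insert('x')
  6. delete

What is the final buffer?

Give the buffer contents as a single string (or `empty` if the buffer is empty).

Answer: hvthzdht

Derivation:
After op 1 (insert('h')): buffer="hvhzdh" (len 6), cursors c1@1 c2@6, authorship 1....2
After op 2 (move_right): buffer="hvhzdh" (len 6), cursors c1@2 c2@6, authorship 1....2
After op 3 (insert('t')): buffer="hvthzdht" (len 8), cursors c1@3 c2@8, authorship 1.1...22
After op 4 (move_right): buffer="hvthzdht" (len 8), cursors c1@4 c2@8, authorship 1.1...22
After op 5 (insert('x')): buffer="hvthxzdhtx" (len 10), cursors c1@5 c2@10, authorship 1.1.1..222
After op 6 (delete): buffer="hvthzdht" (len 8), cursors c1@4 c2@8, authorship 1.1...22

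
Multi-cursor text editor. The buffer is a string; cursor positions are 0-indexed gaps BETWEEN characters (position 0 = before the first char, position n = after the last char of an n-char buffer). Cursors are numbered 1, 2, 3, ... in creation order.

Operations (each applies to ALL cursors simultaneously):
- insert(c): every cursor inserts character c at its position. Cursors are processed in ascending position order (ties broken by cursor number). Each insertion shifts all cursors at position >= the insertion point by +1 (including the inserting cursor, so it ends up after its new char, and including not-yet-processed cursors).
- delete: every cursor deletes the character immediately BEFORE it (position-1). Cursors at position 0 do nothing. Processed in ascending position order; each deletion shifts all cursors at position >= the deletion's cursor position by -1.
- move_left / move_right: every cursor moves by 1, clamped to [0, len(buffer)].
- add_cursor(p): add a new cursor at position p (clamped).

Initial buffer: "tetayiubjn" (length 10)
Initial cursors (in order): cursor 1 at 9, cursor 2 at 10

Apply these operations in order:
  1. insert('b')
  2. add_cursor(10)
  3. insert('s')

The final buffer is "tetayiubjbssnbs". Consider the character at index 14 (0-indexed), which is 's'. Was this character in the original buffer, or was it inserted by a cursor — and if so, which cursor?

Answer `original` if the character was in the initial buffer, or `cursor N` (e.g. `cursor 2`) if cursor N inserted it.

After op 1 (insert('b')): buffer="tetayiubjbnb" (len 12), cursors c1@10 c2@12, authorship .........1.2
After op 2 (add_cursor(10)): buffer="tetayiubjbnb" (len 12), cursors c1@10 c3@10 c2@12, authorship .........1.2
After op 3 (insert('s')): buffer="tetayiubjbssnbs" (len 15), cursors c1@12 c3@12 c2@15, authorship .........113.22
Authorship (.=original, N=cursor N): . . . . . . . . . 1 1 3 . 2 2
Index 14: author = 2

Answer: cursor 2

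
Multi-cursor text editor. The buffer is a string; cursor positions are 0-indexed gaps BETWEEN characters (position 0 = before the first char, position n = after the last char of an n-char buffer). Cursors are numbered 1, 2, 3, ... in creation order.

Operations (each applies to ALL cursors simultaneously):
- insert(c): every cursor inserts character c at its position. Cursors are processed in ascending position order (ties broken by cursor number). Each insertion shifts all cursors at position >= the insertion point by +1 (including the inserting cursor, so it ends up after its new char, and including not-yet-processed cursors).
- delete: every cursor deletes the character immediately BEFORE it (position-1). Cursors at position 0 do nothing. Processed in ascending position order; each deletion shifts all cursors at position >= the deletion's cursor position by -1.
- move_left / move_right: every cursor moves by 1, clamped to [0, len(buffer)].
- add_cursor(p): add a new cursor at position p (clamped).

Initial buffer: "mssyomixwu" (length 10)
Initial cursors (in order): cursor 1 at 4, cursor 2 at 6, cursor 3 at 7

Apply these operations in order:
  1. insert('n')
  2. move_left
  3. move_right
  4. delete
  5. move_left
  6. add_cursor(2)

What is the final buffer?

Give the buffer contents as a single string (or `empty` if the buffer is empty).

Answer: mssyomixwu

Derivation:
After op 1 (insert('n')): buffer="mssynomninxwu" (len 13), cursors c1@5 c2@8 c3@10, authorship ....1..2.3...
After op 2 (move_left): buffer="mssynomninxwu" (len 13), cursors c1@4 c2@7 c3@9, authorship ....1..2.3...
After op 3 (move_right): buffer="mssynomninxwu" (len 13), cursors c1@5 c2@8 c3@10, authorship ....1..2.3...
After op 4 (delete): buffer="mssyomixwu" (len 10), cursors c1@4 c2@6 c3@7, authorship ..........
After op 5 (move_left): buffer="mssyomixwu" (len 10), cursors c1@3 c2@5 c3@6, authorship ..........
After op 6 (add_cursor(2)): buffer="mssyomixwu" (len 10), cursors c4@2 c1@3 c2@5 c3@6, authorship ..........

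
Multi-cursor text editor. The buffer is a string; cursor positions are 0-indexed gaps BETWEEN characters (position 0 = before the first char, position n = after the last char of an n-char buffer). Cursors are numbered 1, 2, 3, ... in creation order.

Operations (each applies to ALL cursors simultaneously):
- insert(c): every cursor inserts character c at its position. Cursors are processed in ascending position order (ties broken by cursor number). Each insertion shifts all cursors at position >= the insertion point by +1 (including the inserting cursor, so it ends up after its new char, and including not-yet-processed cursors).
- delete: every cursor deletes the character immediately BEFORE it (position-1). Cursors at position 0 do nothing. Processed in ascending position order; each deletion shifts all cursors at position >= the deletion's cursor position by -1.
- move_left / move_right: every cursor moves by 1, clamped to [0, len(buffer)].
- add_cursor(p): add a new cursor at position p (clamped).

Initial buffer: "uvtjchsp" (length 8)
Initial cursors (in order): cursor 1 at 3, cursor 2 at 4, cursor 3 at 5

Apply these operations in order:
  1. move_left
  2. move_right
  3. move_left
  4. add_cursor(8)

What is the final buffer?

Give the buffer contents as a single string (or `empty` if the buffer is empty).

After op 1 (move_left): buffer="uvtjchsp" (len 8), cursors c1@2 c2@3 c3@4, authorship ........
After op 2 (move_right): buffer="uvtjchsp" (len 8), cursors c1@3 c2@4 c3@5, authorship ........
After op 3 (move_left): buffer="uvtjchsp" (len 8), cursors c1@2 c2@3 c3@4, authorship ........
After op 4 (add_cursor(8)): buffer="uvtjchsp" (len 8), cursors c1@2 c2@3 c3@4 c4@8, authorship ........

Answer: uvtjchsp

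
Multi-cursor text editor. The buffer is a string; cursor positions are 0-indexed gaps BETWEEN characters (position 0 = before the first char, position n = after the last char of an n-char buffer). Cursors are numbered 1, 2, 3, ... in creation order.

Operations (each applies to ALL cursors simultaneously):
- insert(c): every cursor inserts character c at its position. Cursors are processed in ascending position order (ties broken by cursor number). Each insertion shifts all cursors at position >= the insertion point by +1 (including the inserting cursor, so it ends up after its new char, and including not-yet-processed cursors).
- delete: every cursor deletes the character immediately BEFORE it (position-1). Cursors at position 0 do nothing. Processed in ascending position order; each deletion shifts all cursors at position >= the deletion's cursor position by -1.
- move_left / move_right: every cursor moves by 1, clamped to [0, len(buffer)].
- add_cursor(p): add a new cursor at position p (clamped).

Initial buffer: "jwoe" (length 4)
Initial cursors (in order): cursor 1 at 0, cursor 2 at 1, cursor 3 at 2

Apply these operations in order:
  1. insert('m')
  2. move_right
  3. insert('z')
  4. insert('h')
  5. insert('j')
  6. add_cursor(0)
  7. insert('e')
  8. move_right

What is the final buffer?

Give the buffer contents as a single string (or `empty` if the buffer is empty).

Answer: emjzhjemwzhjemozhjee

Derivation:
After op 1 (insert('m')): buffer="mjmwmoe" (len 7), cursors c1@1 c2@3 c3@5, authorship 1.2.3..
After op 2 (move_right): buffer="mjmwmoe" (len 7), cursors c1@2 c2@4 c3@6, authorship 1.2.3..
After op 3 (insert('z')): buffer="mjzmwzmoze" (len 10), cursors c1@3 c2@6 c3@9, authorship 1.12.23.3.
After op 4 (insert('h')): buffer="mjzhmwzhmozhe" (len 13), cursors c1@4 c2@8 c3@12, authorship 1.112.223.33.
After op 5 (insert('j')): buffer="mjzhjmwzhjmozhje" (len 16), cursors c1@5 c2@10 c3@15, authorship 1.1112.2223.333.
After op 6 (add_cursor(0)): buffer="mjzhjmwzhjmozhje" (len 16), cursors c4@0 c1@5 c2@10 c3@15, authorship 1.1112.2223.333.
After op 7 (insert('e')): buffer="emjzhjemwzhjemozhjee" (len 20), cursors c4@1 c1@7 c2@13 c3@19, authorship 41.11112.22223.3333.
After op 8 (move_right): buffer="emjzhjemwzhjemozhjee" (len 20), cursors c4@2 c1@8 c2@14 c3@20, authorship 41.11112.22223.3333.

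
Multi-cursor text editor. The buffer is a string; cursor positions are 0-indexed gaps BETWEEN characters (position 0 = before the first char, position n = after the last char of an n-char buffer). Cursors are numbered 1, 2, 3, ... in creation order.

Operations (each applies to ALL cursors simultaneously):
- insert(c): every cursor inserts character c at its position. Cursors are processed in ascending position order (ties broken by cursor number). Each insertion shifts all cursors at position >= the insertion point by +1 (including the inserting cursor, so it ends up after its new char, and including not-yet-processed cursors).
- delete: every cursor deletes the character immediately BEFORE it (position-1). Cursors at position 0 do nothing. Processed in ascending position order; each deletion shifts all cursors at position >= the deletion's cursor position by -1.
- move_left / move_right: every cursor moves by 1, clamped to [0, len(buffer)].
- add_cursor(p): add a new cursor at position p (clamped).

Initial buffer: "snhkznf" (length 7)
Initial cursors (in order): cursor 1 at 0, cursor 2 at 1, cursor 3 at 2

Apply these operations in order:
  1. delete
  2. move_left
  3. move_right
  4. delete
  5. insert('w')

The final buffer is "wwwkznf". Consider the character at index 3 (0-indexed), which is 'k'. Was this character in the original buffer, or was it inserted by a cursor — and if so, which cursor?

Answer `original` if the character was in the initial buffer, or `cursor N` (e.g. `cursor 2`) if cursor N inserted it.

After op 1 (delete): buffer="hkznf" (len 5), cursors c1@0 c2@0 c3@0, authorship .....
After op 2 (move_left): buffer="hkznf" (len 5), cursors c1@0 c2@0 c3@0, authorship .....
After op 3 (move_right): buffer="hkznf" (len 5), cursors c1@1 c2@1 c3@1, authorship .....
After op 4 (delete): buffer="kznf" (len 4), cursors c1@0 c2@0 c3@0, authorship ....
After op 5 (insert('w')): buffer="wwwkznf" (len 7), cursors c1@3 c2@3 c3@3, authorship 123....
Authorship (.=original, N=cursor N): 1 2 3 . . . .
Index 3: author = original

Answer: original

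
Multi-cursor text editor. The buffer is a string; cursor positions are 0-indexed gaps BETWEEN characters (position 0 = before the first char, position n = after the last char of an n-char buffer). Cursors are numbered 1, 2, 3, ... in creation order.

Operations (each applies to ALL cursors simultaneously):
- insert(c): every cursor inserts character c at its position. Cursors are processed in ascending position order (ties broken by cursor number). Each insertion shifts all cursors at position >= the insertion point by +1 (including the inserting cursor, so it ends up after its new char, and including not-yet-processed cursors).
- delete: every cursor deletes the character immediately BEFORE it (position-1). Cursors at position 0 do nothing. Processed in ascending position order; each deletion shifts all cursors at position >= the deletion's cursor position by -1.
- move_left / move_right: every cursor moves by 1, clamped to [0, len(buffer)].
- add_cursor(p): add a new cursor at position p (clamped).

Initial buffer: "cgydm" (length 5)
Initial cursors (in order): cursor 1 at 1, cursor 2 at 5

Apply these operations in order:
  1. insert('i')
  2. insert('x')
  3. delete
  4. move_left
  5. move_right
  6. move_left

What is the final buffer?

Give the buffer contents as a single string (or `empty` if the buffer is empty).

After op 1 (insert('i')): buffer="cigydmi" (len 7), cursors c1@2 c2@7, authorship .1....2
After op 2 (insert('x')): buffer="cixgydmix" (len 9), cursors c1@3 c2@9, authorship .11....22
After op 3 (delete): buffer="cigydmi" (len 7), cursors c1@2 c2@7, authorship .1....2
After op 4 (move_left): buffer="cigydmi" (len 7), cursors c1@1 c2@6, authorship .1....2
After op 5 (move_right): buffer="cigydmi" (len 7), cursors c1@2 c2@7, authorship .1....2
After op 6 (move_left): buffer="cigydmi" (len 7), cursors c1@1 c2@6, authorship .1....2

Answer: cigydmi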